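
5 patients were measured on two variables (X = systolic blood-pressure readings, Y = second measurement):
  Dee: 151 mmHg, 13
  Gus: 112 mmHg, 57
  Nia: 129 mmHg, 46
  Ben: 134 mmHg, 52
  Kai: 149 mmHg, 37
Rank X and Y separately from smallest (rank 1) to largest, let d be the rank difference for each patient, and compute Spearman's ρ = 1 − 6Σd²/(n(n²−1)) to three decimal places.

-0.900

Ranks of variable 1: 5, 1, 2, 3, 4
Ranks of variable 2: 1, 5, 3, 4, 2
d = r₁ − r₂: 4, -4, -1, -1, 2
d²: 16, 16, 1, 1, 4; Σd² = 38
ρ = 1 − 6·38/(5·24) = 1 − 228/120 = -0.900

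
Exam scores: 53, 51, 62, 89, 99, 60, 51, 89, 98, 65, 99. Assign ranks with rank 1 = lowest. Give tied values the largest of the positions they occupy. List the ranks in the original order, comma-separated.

Sorted (ascending): 51, 51, 53, 60, 62, 65, 89, 89, 98, 99, 99
The 2 values of 51 occupy positions 1–2 → each gets rank 2.
The 2 values of 89 occupy positions 7–8 → each gets rank 8.
The 2 values of 99 occupy positions 10–11 → each gets rank 11.

3, 2, 5, 8, 11, 4, 2, 8, 9, 6, 11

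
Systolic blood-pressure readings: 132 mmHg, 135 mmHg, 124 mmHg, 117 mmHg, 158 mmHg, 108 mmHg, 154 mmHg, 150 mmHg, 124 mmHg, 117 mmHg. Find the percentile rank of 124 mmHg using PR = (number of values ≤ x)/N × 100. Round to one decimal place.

50.0

N = 10.
Strictly below 124: 3. Equal to 124: 2.
PR = 5/10 × 100 = 50.0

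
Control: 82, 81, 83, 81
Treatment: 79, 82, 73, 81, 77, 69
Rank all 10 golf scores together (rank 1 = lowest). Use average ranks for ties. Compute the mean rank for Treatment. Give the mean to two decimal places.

Sorted (ascending): 69, 73, 77, 79, 81, 81, 81, 82, 82, 83
The 3 values of 81 occupy positions 5–7 → average rank 6.
The 2 values of 82 occupy positions 8–9 → average rank (8+9)/2 = 8.5.
Treatment values → pooled ranks: 79→4, 82→8.5, 73→2, 81→6, 77→3, 69→1
Mean rank = (4 + 8.5 + 2 + 6 + 3 + 1) / 6 = 4.08

4.08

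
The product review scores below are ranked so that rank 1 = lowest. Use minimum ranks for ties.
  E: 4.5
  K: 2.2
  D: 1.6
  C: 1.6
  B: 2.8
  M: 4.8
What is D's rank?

1

Sorted (ascending): 1.6, 1.6, 2.2, 2.8, 4.5, 4.8
The 2 values of 1.6 occupy positions 1–2 → each gets rank 1.
D has value 1.6 → rank 1.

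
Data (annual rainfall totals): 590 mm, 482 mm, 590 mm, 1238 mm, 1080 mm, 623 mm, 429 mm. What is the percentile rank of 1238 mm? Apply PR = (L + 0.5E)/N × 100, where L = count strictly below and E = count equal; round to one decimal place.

92.9

N = 7.
Strictly below 1238: 6. Equal to 1238: 1.
PR = (6 + 0.5·1)/7 × 100 = 92.9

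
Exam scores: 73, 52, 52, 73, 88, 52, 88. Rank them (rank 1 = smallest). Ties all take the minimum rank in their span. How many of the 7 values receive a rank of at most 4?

5

Sorted (ascending): 52, 52, 52, 73, 73, 88, 88
The 3 values of 52 occupy positions 1–3 → each gets rank 1.
The 2 values of 73 occupy positions 4–5 → each gets rank 4.
The 2 values of 88 occupy positions 6–7 → each gets rank 6.
Ranks ≤ 4: {1, 1, 1, 4, 4} → 5 values.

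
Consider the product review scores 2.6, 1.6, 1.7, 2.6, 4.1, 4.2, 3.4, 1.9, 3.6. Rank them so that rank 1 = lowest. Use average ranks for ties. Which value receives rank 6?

Sorted (ascending): 1.6, 1.7, 1.9, 2.6, 2.6, 3.4, 3.6, 4.1, 4.2
The 2 values of 2.6 occupy positions 4–5 → average rank (4+5)/2 = 4.5.
Rank 6 → value 3.4.

3.4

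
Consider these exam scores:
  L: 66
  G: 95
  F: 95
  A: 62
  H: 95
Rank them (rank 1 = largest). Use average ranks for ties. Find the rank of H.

2

Sorted (descending): 95, 95, 95, 66, 62
The 3 values of 95 occupy positions 1–3 → average rank 2.
H has value 95 → rank 2.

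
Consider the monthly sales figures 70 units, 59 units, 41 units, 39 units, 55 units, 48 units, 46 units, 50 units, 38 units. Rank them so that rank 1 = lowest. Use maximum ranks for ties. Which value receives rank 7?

55

Sorted (ascending): 38, 39, 41, 46, 48, 50, 55, 59, 70
No ties — each value takes its position as its rank.
Rank 7 → value 55.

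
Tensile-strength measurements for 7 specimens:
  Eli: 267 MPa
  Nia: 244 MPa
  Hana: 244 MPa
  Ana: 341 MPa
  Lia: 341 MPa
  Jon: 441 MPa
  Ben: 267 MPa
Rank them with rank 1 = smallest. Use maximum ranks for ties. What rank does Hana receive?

Sorted (ascending): 244, 244, 267, 267, 341, 341, 441
The 2 values of 244 occupy positions 1–2 → each gets rank 2.
The 2 values of 267 occupy positions 3–4 → each gets rank 4.
The 2 values of 341 occupy positions 5–6 → each gets rank 6.
Hana has value 244 MPa → rank 2.

2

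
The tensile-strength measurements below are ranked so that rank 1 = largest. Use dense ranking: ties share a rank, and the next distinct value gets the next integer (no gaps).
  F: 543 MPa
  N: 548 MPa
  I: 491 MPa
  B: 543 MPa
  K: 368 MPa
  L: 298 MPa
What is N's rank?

Sorted (descending): 548, 543, 543, 491, 368, 298
The 2 values of 543 share dense rank 2.
Remaining distinct values take the next consecutive integers.
N has value 548 MPa → rank 1.

1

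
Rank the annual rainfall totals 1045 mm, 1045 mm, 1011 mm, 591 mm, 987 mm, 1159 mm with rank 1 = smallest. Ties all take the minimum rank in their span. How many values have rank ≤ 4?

5

Sorted (ascending): 591, 987, 1011, 1045, 1045, 1159
The 2 values of 1045 occupy positions 4–5 → each gets rank 4.
Ranks ≤ 4: {1, 2, 3, 4, 4} → 5 values.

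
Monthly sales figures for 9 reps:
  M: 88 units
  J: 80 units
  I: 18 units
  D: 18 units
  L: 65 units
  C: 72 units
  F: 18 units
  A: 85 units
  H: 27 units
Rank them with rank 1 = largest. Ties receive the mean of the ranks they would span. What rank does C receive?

4

Sorted (descending): 88, 85, 80, 72, 65, 27, 18, 18, 18
The 3 values of 18 occupy positions 7–9 → average rank 8.
C has value 72 units → rank 4.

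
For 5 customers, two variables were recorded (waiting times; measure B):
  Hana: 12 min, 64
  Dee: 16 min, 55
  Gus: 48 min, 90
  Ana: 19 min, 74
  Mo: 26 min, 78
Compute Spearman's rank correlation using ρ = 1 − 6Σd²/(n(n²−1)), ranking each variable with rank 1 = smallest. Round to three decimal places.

Ranks of variable 1: 1, 2, 5, 3, 4
Ranks of variable 2: 2, 1, 5, 3, 4
d = r₁ − r₂: -1, 1, 0, 0, 0
d²: 1, 1, 0, 0, 0; Σd² = 2
ρ = 1 − 6·2/(5·24) = 1 − 12/120 = 0.900

0.900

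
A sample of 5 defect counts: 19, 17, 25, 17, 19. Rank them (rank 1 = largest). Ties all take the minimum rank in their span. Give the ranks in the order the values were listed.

Sorted (descending): 25, 19, 19, 17, 17
The 2 values of 19 occupy positions 2–3 → each gets rank 2.
The 2 values of 17 occupy positions 4–5 → each gets rank 4.

2, 4, 1, 4, 2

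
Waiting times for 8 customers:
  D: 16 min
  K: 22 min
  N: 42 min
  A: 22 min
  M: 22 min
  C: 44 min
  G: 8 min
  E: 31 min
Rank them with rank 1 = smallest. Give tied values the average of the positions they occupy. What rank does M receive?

Sorted (ascending): 8, 16, 22, 22, 22, 31, 42, 44
The 3 values of 22 occupy positions 3–5 → average rank 4.
M has value 22 min → rank 4.

4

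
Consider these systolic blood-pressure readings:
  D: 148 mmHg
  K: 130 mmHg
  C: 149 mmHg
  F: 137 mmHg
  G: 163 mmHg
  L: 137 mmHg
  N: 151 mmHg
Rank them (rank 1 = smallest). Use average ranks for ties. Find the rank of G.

Sorted (ascending): 130, 137, 137, 148, 149, 151, 163
The 2 values of 137 occupy positions 2–3 → average rank (2+3)/2 = 2.5.
G has value 163 mmHg → rank 7.

7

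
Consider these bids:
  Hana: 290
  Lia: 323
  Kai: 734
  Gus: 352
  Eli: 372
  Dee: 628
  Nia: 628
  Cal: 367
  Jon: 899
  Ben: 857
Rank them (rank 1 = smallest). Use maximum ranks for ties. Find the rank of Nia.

7

Sorted (ascending): 290, 323, 352, 367, 372, 628, 628, 734, 857, 899
The 2 values of 628 occupy positions 6–7 → each gets rank 7.
Nia has value 628 → rank 7.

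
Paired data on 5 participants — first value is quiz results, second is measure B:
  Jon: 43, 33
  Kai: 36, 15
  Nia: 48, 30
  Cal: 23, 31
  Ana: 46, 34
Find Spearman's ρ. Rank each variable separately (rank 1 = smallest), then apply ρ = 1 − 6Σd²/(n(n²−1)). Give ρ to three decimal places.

0.200

Ranks of variable 1: 3, 2, 5, 1, 4
Ranks of variable 2: 4, 1, 2, 3, 5
d = r₁ − r₂: -1, 1, 3, -2, -1
d²: 1, 1, 9, 4, 1; Σd² = 16
ρ = 1 − 6·16/(5·24) = 1 − 96/120 = 0.200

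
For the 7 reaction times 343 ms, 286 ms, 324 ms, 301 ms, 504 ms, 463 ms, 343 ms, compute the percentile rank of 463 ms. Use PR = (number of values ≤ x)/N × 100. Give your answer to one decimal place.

N = 7.
Strictly below 463: 5. Equal to 463: 1.
PR = 6/7 × 100 = 85.7

85.7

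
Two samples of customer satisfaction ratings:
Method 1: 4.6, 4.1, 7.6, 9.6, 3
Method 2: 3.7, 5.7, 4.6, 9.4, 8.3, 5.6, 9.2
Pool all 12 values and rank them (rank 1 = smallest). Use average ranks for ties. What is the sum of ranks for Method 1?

28.5

Sorted (ascending): 3, 3.7, 4.1, 4.6, 4.6, 5.6, 5.7, 7.6, 8.3, 9.2, 9.4, 9.6
The 2 values of 4.6 occupy positions 4–5 → average rank (4+5)/2 = 4.5.
Method 1 values → pooled ranks: 4.6→4.5, 4.1→3, 7.6→8, 9.6→12, 3→1
Rank sum = 4.5 + 3 + 8 + 12 + 1 = 28.5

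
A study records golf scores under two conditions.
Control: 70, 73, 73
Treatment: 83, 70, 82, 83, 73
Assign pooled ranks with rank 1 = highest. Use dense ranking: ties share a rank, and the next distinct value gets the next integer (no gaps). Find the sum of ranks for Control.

Sorted (descending): 83, 83, 82, 73, 73, 73, 70, 70
The 2 values of 83 share dense rank 1.
The 3 values of 73 share dense rank 3.
The 2 values of 70 share dense rank 4.
Remaining distinct values take the next consecutive integers.
Control values → pooled ranks: 70→4, 73→3, 73→3
Rank sum = 4 + 3 + 3 = 10

10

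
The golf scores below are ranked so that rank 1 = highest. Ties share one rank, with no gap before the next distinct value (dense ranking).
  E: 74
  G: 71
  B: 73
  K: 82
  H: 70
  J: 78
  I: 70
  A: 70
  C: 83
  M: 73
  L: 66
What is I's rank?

7

Sorted (descending): 83, 82, 78, 74, 73, 73, 71, 70, 70, 70, 66
The 2 values of 73 share dense rank 5.
The 3 values of 70 share dense rank 7.
Remaining distinct values take the next consecutive integers.
I has value 70 → rank 7.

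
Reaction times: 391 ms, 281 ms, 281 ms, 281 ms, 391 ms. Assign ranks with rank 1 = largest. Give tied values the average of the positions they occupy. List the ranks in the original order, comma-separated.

Sorted (descending): 391, 391, 281, 281, 281
The 2 values of 391 occupy positions 1–2 → average rank (1+2)/2 = 1.5.
The 3 values of 281 occupy positions 3–5 → average rank 4.

1.5, 4, 4, 4, 1.5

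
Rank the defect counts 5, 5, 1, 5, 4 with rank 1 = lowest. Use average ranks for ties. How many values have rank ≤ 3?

2

Sorted (ascending): 1, 4, 5, 5, 5
The 3 values of 5 occupy positions 3–5 → average rank 4.
Ranks ≤ 3: {1, 2} → 2 values.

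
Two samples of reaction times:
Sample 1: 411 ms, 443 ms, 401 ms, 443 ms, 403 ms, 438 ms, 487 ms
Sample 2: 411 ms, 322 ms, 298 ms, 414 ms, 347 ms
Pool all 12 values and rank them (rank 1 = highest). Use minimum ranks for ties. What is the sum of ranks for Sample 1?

32

Sorted (descending): 487, 443, 443, 438, 414, 411, 411, 403, 401, 347, 322, 298
The 2 values of 443 occupy positions 2–3 → each gets rank 2.
The 2 values of 411 occupy positions 6–7 → each gets rank 6.
Sample 1 values → pooled ranks: 411→6, 443→2, 401→9, 443→2, 403→8, 438→4, 487→1
Rank sum = 6 + 2 + 9 + 2 + 8 + 4 + 1 = 32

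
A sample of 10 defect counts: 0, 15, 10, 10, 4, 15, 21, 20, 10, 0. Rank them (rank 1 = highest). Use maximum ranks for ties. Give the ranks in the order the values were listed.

Sorted (descending): 21, 20, 15, 15, 10, 10, 10, 4, 0, 0
The 2 values of 15 occupy positions 3–4 → each gets rank 4.
The 3 values of 10 occupy positions 5–7 → each gets rank 7.
The 2 values of 0 occupy positions 9–10 → each gets rank 10.

10, 4, 7, 7, 8, 4, 1, 2, 7, 10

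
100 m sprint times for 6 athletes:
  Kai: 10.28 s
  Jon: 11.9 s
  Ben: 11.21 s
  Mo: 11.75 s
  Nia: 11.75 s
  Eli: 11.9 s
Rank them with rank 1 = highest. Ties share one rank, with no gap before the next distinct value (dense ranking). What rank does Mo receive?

2

Sorted (descending): 11.9, 11.9, 11.75, 11.75, 11.21, 10.28
The 2 values of 11.9 share dense rank 1.
The 2 values of 11.75 share dense rank 2.
Remaining distinct values take the next consecutive integers.
Mo has value 11.75 s → rank 2.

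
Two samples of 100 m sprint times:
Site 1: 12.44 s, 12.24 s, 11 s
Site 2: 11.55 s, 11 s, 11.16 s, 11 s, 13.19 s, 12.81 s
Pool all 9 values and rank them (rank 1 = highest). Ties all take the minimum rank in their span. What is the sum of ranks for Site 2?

28

Sorted (descending): 13.19, 12.81, 12.44, 12.24, 11.55, 11.16, 11, 11, 11
The 3 values of 11 occupy positions 7–9 → each gets rank 7.
Site 2 values → pooled ranks: 11.55→5, 11→7, 11.16→6, 11→7, 13.19→1, 12.81→2
Rank sum = 5 + 7 + 6 + 7 + 1 + 2 = 28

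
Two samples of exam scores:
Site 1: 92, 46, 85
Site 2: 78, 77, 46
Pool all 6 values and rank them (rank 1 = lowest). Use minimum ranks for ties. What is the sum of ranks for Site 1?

Sorted (ascending): 46, 46, 77, 78, 85, 92
The 2 values of 46 occupy positions 1–2 → each gets rank 1.
Site 1 values → pooled ranks: 92→6, 46→1, 85→5
Rank sum = 6 + 1 + 5 = 12

12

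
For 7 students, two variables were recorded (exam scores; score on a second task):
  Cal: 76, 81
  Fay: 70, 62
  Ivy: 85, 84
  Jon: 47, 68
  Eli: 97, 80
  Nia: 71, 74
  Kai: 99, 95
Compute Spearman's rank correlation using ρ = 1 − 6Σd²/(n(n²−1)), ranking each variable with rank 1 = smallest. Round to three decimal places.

0.857

Ranks of variable 1: 4, 2, 5, 1, 6, 3, 7
Ranks of variable 2: 5, 1, 6, 2, 4, 3, 7
d = r₁ − r₂: -1, 1, -1, -1, 2, 0, 0
d²: 1, 1, 1, 1, 4, 0, 0; Σd² = 8
ρ = 1 − 6·8/(7·48) = 1 − 48/336 = 0.857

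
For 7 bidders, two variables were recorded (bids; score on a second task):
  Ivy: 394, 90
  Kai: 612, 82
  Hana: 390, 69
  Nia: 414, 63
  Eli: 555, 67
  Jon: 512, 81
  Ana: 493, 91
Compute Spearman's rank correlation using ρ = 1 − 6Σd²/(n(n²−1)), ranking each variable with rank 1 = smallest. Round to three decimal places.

0.036

Ranks of variable 1: 2, 7, 1, 3, 6, 5, 4
Ranks of variable 2: 6, 5, 3, 1, 2, 4, 7
d = r₁ − r₂: -4, 2, -2, 2, 4, 1, -3
d²: 16, 4, 4, 4, 16, 1, 9; Σd² = 54
ρ = 1 − 6·54/(7·48) = 1 − 324/336 = 0.036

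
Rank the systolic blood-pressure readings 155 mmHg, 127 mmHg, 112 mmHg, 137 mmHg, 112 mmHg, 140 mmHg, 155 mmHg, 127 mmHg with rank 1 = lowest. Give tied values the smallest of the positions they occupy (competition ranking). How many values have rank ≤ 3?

4

Sorted (ascending): 112, 112, 127, 127, 137, 140, 155, 155
The 2 values of 112 occupy positions 1–2 → each gets rank 1.
The 2 values of 127 occupy positions 3–4 → each gets rank 3.
The 2 values of 155 occupy positions 7–8 → each gets rank 7.
Ranks ≤ 3: {1, 1, 3, 3} → 4 values.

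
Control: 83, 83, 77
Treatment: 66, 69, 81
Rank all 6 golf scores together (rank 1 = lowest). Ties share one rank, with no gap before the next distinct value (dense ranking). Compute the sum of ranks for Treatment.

Sorted (ascending): 66, 69, 77, 81, 83, 83
The 2 values of 83 share dense rank 5.
Remaining distinct values take the next consecutive integers.
Treatment values → pooled ranks: 66→1, 69→2, 81→4
Rank sum = 1 + 2 + 4 = 7

7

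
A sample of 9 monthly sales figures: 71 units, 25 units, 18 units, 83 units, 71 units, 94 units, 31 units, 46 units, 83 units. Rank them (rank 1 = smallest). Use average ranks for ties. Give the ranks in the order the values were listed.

Sorted (ascending): 18, 25, 31, 46, 71, 71, 83, 83, 94
The 2 values of 71 occupy positions 5–6 → average rank (5+6)/2 = 5.5.
The 2 values of 83 occupy positions 7–8 → average rank (7+8)/2 = 7.5.

5.5, 2, 1, 7.5, 5.5, 9, 3, 4, 7.5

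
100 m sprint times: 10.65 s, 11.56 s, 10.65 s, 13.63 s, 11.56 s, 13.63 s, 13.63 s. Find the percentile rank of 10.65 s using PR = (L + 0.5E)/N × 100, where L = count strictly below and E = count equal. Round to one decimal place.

14.3

N = 7.
Strictly below 10.65: 0. Equal to 10.65: 2.
PR = (0 + 0.5·2)/7 × 100 = 14.3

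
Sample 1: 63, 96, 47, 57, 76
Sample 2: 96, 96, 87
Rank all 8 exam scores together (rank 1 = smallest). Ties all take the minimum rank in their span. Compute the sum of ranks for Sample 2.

Sorted (ascending): 47, 57, 63, 76, 87, 96, 96, 96
The 3 values of 96 occupy positions 6–8 → each gets rank 6.
Sample 2 values → pooled ranks: 96→6, 96→6, 87→5
Rank sum = 6 + 6 + 5 = 17

17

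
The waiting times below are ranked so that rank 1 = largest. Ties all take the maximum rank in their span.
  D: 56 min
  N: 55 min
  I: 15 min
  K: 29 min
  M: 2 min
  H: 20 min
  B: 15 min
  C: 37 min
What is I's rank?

7

Sorted (descending): 56, 55, 37, 29, 20, 15, 15, 2
The 2 values of 15 occupy positions 6–7 → each gets rank 7.
I has value 15 min → rank 7.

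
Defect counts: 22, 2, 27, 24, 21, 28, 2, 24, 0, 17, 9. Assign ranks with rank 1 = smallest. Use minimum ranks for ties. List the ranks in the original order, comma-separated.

Sorted (ascending): 0, 2, 2, 9, 17, 21, 22, 24, 24, 27, 28
The 2 values of 2 occupy positions 2–3 → each gets rank 2.
The 2 values of 24 occupy positions 8–9 → each gets rank 8.

7, 2, 10, 8, 6, 11, 2, 8, 1, 5, 4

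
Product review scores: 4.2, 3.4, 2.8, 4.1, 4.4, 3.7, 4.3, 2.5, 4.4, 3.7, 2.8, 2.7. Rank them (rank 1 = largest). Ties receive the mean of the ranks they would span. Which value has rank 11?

Sorted (descending): 4.4, 4.4, 4.3, 4.2, 4.1, 3.7, 3.7, 3.4, 2.8, 2.8, 2.7, 2.5
The 2 values of 4.4 occupy positions 1–2 → average rank (1+2)/2 = 1.5.
The 2 values of 3.7 occupy positions 6–7 → average rank (6+7)/2 = 6.5.
The 2 values of 2.8 occupy positions 9–10 → average rank (9+10)/2 = 9.5.
Rank 11 → value 2.7.

2.7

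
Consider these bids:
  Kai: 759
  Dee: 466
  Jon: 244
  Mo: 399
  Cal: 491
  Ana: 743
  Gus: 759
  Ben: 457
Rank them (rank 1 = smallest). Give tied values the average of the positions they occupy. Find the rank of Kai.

Sorted (ascending): 244, 399, 457, 466, 491, 743, 759, 759
The 2 values of 759 occupy positions 7–8 → average rank (7+8)/2 = 7.5.
Kai has value 759 → rank 7.5.

7.5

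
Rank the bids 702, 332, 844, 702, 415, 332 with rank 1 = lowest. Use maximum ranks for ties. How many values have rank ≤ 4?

3

Sorted (ascending): 332, 332, 415, 702, 702, 844
The 2 values of 332 occupy positions 1–2 → each gets rank 2.
The 2 values of 702 occupy positions 4–5 → each gets rank 5.
Ranks ≤ 4: {2, 2, 3} → 3 values.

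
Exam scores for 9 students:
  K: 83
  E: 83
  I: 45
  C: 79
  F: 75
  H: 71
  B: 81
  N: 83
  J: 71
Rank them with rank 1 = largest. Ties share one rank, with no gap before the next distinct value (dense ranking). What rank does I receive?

Sorted (descending): 83, 83, 83, 81, 79, 75, 71, 71, 45
The 3 values of 83 share dense rank 1.
The 2 values of 71 share dense rank 5.
Remaining distinct values take the next consecutive integers.
I has value 45 → rank 6.

6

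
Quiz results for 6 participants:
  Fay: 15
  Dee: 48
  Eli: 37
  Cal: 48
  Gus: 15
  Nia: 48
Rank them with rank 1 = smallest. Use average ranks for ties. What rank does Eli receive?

Sorted (ascending): 15, 15, 37, 48, 48, 48
The 2 values of 15 occupy positions 1–2 → average rank (1+2)/2 = 1.5.
The 3 values of 48 occupy positions 4–6 → average rank 5.
Eli has value 37 → rank 3.

3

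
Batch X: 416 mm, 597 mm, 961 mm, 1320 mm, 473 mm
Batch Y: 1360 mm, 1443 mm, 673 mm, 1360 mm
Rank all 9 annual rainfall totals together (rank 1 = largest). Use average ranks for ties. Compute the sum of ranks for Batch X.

Sorted (descending): 1443, 1360, 1360, 1320, 961, 673, 597, 473, 416
The 2 values of 1360 occupy positions 2–3 → average rank (2+3)/2 = 2.5.
Batch X values → pooled ranks: 416→9, 597→7, 961→5, 1320→4, 473→8
Rank sum = 9 + 7 + 5 + 4 + 8 = 33

33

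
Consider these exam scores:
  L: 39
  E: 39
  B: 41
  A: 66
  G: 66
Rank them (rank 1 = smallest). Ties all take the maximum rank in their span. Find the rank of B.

Sorted (ascending): 39, 39, 41, 66, 66
The 2 values of 39 occupy positions 1–2 → each gets rank 2.
The 2 values of 66 occupy positions 4–5 → each gets rank 5.
B has value 41 → rank 3.

3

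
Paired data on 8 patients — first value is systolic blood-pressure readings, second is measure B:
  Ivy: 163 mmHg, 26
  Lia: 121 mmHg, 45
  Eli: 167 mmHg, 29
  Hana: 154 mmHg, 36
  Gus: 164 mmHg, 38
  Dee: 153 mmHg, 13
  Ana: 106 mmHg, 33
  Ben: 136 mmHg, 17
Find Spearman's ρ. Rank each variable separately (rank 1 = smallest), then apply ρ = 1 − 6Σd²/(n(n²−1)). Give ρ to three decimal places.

Ranks of variable 1: 6, 2, 8, 5, 7, 4, 1, 3
Ranks of variable 2: 3, 8, 4, 6, 7, 1, 5, 2
d = r₁ − r₂: 3, -6, 4, -1, 0, 3, -4, 1
d²: 9, 36, 16, 1, 0, 9, 16, 1; Σd² = 88
ρ = 1 − 6·88/(8·63) = 1 − 528/504 = -0.048

-0.048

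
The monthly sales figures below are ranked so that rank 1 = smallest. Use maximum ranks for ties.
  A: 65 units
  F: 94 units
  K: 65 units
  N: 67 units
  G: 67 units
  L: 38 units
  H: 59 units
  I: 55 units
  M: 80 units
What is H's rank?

Sorted (ascending): 38, 55, 59, 65, 65, 67, 67, 80, 94
The 2 values of 65 occupy positions 4–5 → each gets rank 5.
The 2 values of 67 occupy positions 6–7 → each gets rank 7.
H has value 59 units → rank 3.

3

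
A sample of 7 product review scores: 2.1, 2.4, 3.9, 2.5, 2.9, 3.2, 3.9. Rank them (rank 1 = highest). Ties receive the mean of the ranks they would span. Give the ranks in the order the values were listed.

Sorted (descending): 3.9, 3.9, 3.2, 2.9, 2.5, 2.4, 2.1
The 2 values of 3.9 occupy positions 1–2 → average rank (1+2)/2 = 1.5.

7, 6, 1.5, 5, 4, 3, 1.5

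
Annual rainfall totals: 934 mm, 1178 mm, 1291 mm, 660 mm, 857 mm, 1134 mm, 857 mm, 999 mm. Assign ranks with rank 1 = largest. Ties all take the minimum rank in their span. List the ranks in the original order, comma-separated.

5, 2, 1, 8, 6, 3, 6, 4

Sorted (descending): 1291, 1178, 1134, 999, 934, 857, 857, 660
The 2 values of 857 occupy positions 6–7 → each gets rank 6.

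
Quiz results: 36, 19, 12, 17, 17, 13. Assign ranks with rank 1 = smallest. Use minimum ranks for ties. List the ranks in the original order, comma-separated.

6, 5, 1, 3, 3, 2

Sorted (ascending): 12, 13, 17, 17, 19, 36
The 2 values of 17 occupy positions 3–4 → each gets rank 3.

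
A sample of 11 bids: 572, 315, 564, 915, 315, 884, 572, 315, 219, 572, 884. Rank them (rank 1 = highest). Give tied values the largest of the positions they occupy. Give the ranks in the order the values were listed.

Sorted (descending): 915, 884, 884, 572, 572, 572, 564, 315, 315, 315, 219
The 2 values of 884 occupy positions 2–3 → each gets rank 3.
The 3 values of 572 occupy positions 4–6 → each gets rank 6.
The 3 values of 315 occupy positions 8–10 → each gets rank 10.

6, 10, 7, 1, 10, 3, 6, 10, 11, 6, 3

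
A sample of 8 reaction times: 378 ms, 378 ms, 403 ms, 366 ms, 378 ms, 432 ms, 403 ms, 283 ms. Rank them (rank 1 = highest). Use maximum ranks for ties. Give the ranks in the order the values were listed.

Sorted (descending): 432, 403, 403, 378, 378, 378, 366, 283
The 2 values of 403 occupy positions 2–3 → each gets rank 3.
The 3 values of 378 occupy positions 4–6 → each gets rank 6.

6, 6, 3, 7, 6, 1, 3, 8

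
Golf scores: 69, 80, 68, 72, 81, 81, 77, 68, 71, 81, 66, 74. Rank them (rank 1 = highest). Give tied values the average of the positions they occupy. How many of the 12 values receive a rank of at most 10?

Sorted (descending): 81, 81, 81, 80, 77, 74, 72, 71, 69, 68, 68, 66
The 3 values of 81 occupy positions 1–3 → average rank 2.
The 2 values of 68 occupy positions 10–11 → average rank (10+11)/2 = 10.5.
Ranks ≤ 10: {2, 2, 2, 4, 5, 6, 7, 8, 9} → 9 values.

9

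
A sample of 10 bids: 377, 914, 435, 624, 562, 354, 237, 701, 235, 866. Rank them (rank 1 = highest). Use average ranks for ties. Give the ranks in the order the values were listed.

7, 1, 6, 4, 5, 8, 9, 3, 10, 2

Sorted (descending): 914, 866, 701, 624, 562, 435, 377, 354, 237, 235
No ties — each value takes its position as its rank.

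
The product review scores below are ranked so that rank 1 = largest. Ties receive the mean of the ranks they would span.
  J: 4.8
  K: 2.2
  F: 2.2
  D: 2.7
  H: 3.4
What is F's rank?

4.5

Sorted (descending): 4.8, 3.4, 2.7, 2.2, 2.2
The 2 values of 2.2 occupy positions 4–5 → average rank (4+5)/2 = 4.5.
F has value 2.2 → rank 4.5.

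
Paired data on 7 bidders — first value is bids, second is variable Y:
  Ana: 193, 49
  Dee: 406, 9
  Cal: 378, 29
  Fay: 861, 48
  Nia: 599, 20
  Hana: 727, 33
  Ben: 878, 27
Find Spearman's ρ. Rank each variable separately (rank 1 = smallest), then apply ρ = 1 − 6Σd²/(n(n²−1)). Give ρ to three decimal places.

Ranks of variable 1: 1, 3, 2, 6, 4, 5, 7
Ranks of variable 2: 7, 1, 4, 6, 2, 5, 3
d = r₁ − r₂: -6, 2, -2, 0, 2, 0, 4
d²: 36, 4, 4, 0, 4, 0, 16; Σd² = 64
ρ = 1 − 6·64/(7·48) = 1 − 384/336 = -0.143

-0.143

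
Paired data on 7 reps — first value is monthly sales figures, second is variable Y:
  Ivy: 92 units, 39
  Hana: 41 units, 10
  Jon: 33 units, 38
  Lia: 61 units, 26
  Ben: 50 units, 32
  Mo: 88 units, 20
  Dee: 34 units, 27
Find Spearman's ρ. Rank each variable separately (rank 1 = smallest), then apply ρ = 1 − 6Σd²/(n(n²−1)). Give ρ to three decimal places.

0.036

Ranks of variable 1: 7, 3, 1, 5, 4, 6, 2
Ranks of variable 2: 7, 1, 6, 3, 5, 2, 4
d = r₁ − r₂: 0, 2, -5, 2, -1, 4, -2
d²: 0, 4, 25, 4, 1, 16, 4; Σd² = 54
ρ = 1 − 6·54/(7·48) = 1 − 324/336 = 0.036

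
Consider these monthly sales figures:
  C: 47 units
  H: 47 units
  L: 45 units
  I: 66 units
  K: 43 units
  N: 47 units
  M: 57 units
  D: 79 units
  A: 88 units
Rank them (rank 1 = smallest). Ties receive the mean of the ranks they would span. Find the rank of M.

Sorted (ascending): 43, 45, 47, 47, 47, 57, 66, 79, 88
The 3 values of 47 occupy positions 3–5 → average rank 4.
M has value 57 units → rank 6.

6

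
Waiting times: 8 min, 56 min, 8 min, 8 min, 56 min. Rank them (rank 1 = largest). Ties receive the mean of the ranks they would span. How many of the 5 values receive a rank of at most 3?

Sorted (descending): 56, 56, 8, 8, 8
The 2 values of 56 occupy positions 1–2 → average rank (1+2)/2 = 1.5.
The 3 values of 8 occupy positions 3–5 → average rank 4.
Ranks ≤ 3: {1.5, 1.5} → 2 values.

2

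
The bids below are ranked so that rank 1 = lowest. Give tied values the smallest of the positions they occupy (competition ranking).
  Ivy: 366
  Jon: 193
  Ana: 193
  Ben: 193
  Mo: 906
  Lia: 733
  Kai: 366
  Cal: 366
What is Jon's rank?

1

Sorted (ascending): 193, 193, 193, 366, 366, 366, 733, 906
The 3 values of 193 occupy positions 1–3 → each gets rank 1.
The 3 values of 366 occupy positions 4–6 → each gets rank 4.
Jon has value 193 → rank 1.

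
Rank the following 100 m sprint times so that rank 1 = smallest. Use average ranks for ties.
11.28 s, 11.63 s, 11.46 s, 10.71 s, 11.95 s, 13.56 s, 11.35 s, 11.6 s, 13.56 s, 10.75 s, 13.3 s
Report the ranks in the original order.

Sorted (ascending): 10.71, 10.75, 11.28, 11.35, 11.46, 11.6, 11.63, 11.95, 13.3, 13.56, 13.56
The 2 values of 13.56 occupy positions 10–11 → average rank (10+11)/2 = 10.5.

3, 7, 5, 1, 8, 10.5, 4, 6, 10.5, 2, 9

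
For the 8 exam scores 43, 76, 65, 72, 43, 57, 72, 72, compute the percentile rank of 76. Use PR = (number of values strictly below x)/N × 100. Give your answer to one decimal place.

87.5

N = 8.
Strictly below 76: 7. Equal to 76: 1.
PR = 7/8 × 100 = 87.5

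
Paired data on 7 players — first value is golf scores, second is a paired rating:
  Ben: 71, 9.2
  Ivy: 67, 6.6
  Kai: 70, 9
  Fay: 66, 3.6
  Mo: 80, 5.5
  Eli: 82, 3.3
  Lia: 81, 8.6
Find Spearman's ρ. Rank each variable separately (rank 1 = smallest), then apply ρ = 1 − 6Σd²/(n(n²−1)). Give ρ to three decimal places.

-0.143

Ranks of variable 1: 4, 2, 3, 1, 5, 7, 6
Ranks of variable 2: 7, 4, 6, 2, 3, 1, 5
d = r₁ − r₂: -3, -2, -3, -1, 2, 6, 1
d²: 9, 4, 9, 1, 4, 36, 1; Σd² = 64
ρ = 1 − 6·64/(7·48) = 1 − 384/336 = -0.143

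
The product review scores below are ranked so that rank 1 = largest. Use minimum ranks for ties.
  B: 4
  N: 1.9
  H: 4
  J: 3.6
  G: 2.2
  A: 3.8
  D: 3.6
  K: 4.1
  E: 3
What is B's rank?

Sorted (descending): 4.1, 4, 4, 3.8, 3.6, 3.6, 3, 2.2, 1.9
The 2 values of 4 occupy positions 2–3 → each gets rank 2.
The 2 values of 3.6 occupy positions 5–6 → each gets rank 5.
B has value 4 → rank 2.

2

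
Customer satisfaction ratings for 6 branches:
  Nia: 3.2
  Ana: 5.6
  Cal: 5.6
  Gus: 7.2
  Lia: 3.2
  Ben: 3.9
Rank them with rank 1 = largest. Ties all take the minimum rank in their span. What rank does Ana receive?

Sorted (descending): 7.2, 5.6, 5.6, 3.9, 3.2, 3.2
The 2 values of 5.6 occupy positions 2–3 → each gets rank 2.
The 2 values of 3.2 occupy positions 5–6 → each gets rank 5.
Ana has value 5.6 → rank 2.

2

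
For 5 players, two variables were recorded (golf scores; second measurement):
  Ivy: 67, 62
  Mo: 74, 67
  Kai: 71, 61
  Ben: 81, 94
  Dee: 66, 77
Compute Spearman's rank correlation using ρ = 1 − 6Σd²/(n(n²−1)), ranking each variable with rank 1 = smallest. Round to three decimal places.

Ranks of variable 1: 2, 4, 3, 5, 1
Ranks of variable 2: 2, 3, 1, 5, 4
d = r₁ − r₂: 0, 1, 2, 0, -3
d²: 0, 1, 4, 0, 9; Σd² = 14
ρ = 1 − 6·14/(5·24) = 1 − 84/120 = 0.300

0.300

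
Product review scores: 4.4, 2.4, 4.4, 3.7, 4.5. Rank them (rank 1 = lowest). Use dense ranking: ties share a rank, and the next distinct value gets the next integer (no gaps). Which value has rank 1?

2.4

Sorted (ascending): 2.4, 3.7, 4.4, 4.4, 4.5
The 2 values of 4.4 share dense rank 3.
Remaining distinct values take the next consecutive integers.
Rank 1 → value 2.4.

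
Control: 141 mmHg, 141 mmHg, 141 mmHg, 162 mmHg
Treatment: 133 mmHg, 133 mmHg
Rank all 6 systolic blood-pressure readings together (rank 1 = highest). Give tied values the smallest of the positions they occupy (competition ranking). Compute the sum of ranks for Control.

Sorted (descending): 162, 141, 141, 141, 133, 133
The 3 values of 141 occupy positions 2–4 → each gets rank 2.
The 2 values of 133 occupy positions 5–6 → each gets rank 5.
Control values → pooled ranks: 141→2, 141→2, 141→2, 162→1
Rank sum = 2 + 2 + 2 + 1 = 7

7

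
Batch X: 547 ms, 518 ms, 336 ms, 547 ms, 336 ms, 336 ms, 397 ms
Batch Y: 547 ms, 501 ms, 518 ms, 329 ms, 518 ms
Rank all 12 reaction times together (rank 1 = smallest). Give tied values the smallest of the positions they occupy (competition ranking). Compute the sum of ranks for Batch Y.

Sorted (ascending): 329, 336, 336, 336, 397, 501, 518, 518, 518, 547, 547, 547
The 3 values of 336 occupy positions 2–4 → each gets rank 2.
The 3 values of 518 occupy positions 7–9 → each gets rank 7.
The 3 values of 547 occupy positions 10–12 → each gets rank 10.
Batch Y values → pooled ranks: 547→10, 501→6, 518→7, 329→1, 518→7
Rank sum = 10 + 6 + 7 + 1 + 7 = 31

31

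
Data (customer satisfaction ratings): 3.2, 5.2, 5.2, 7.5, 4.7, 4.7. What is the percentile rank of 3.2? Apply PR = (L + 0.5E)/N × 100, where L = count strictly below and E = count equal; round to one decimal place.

N = 6.
Strictly below 3.2: 0. Equal to 3.2: 1.
PR = (0 + 0.5·1)/6 × 100 = 8.3

8.3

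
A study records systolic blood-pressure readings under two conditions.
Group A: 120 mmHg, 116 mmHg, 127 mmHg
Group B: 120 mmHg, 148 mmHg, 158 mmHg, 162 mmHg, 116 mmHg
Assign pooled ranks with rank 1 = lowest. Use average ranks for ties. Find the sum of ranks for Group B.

26

Sorted (ascending): 116, 116, 120, 120, 127, 148, 158, 162
The 2 values of 116 occupy positions 1–2 → average rank (1+2)/2 = 1.5.
The 2 values of 120 occupy positions 3–4 → average rank (3+4)/2 = 3.5.
Group B values → pooled ranks: 120→3.5, 148→6, 158→7, 162→8, 116→1.5
Rank sum = 3.5 + 6 + 7 + 8 + 1.5 = 26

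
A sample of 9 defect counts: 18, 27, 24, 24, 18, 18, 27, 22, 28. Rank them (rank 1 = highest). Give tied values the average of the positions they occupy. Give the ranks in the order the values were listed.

8, 2.5, 4.5, 4.5, 8, 8, 2.5, 6, 1

Sorted (descending): 28, 27, 27, 24, 24, 22, 18, 18, 18
The 2 values of 27 occupy positions 2–3 → average rank (2+3)/2 = 2.5.
The 2 values of 24 occupy positions 4–5 → average rank (4+5)/2 = 4.5.
The 3 values of 18 occupy positions 7–9 → average rank 8.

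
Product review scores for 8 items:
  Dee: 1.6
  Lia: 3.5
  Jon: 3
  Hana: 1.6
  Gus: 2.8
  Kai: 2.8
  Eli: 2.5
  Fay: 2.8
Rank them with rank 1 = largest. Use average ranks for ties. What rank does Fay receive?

4

Sorted (descending): 3.5, 3, 2.8, 2.8, 2.8, 2.5, 1.6, 1.6
The 3 values of 2.8 occupy positions 3–5 → average rank 4.
The 2 values of 1.6 occupy positions 7–8 → average rank (7+8)/2 = 7.5.
Fay has value 2.8 → rank 4.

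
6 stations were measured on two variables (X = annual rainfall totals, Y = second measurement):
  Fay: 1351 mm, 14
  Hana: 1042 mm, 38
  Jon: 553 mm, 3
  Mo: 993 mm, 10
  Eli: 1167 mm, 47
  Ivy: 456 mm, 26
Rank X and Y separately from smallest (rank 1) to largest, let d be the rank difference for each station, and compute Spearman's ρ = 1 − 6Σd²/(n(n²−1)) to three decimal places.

Ranks of variable 1: 6, 4, 2, 3, 5, 1
Ranks of variable 2: 3, 5, 1, 2, 6, 4
d = r₁ − r₂: 3, -1, 1, 1, -1, -3
d²: 9, 1, 1, 1, 1, 9; Σd² = 22
ρ = 1 − 6·22/(6·35) = 1 − 132/210 = 0.371

0.371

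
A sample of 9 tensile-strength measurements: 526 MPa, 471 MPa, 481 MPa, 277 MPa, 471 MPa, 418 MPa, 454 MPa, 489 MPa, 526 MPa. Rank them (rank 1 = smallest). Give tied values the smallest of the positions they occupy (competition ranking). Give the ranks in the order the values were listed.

Sorted (ascending): 277, 418, 454, 471, 471, 481, 489, 526, 526
The 2 values of 471 occupy positions 4–5 → each gets rank 4.
The 2 values of 526 occupy positions 8–9 → each gets rank 8.

8, 4, 6, 1, 4, 2, 3, 7, 8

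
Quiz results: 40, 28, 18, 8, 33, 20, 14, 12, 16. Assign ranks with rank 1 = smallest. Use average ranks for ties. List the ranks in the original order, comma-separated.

9, 7, 5, 1, 8, 6, 3, 2, 4

Sorted (ascending): 8, 12, 14, 16, 18, 20, 28, 33, 40
No ties — each value takes its position as its rank.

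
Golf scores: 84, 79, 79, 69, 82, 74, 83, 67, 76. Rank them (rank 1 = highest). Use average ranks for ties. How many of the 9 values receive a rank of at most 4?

Sorted (descending): 84, 83, 82, 79, 79, 76, 74, 69, 67
The 2 values of 79 occupy positions 4–5 → average rank (4+5)/2 = 4.5.
Ranks ≤ 4: {1, 2, 3} → 3 values.

3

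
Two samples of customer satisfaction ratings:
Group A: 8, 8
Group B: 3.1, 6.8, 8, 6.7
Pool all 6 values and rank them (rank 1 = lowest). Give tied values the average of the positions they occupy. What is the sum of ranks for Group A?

Sorted (ascending): 3.1, 6.7, 6.8, 8, 8, 8
The 3 values of 8 occupy positions 4–6 → average rank 5.
Group A values → pooled ranks: 8→5, 8→5
Rank sum = 5 + 5 = 10

10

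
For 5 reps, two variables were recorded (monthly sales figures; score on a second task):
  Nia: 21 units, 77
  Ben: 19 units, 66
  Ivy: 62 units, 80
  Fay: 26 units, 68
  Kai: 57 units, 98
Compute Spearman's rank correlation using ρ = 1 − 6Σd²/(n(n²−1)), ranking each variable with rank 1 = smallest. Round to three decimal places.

0.800

Ranks of variable 1: 2, 1, 5, 3, 4
Ranks of variable 2: 3, 1, 4, 2, 5
d = r₁ − r₂: -1, 0, 1, 1, -1
d²: 1, 0, 1, 1, 1; Σd² = 4
ρ = 1 − 6·4/(5·24) = 1 − 24/120 = 0.800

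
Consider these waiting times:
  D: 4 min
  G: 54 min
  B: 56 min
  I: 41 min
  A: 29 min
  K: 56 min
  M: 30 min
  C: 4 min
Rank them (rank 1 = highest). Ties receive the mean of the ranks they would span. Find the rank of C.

7.5

Sorted (descending): 56, 56, 54, 41, 30, 29, 4, 4
The 2 values of 56 occupy positions 1–2 → average rank (1+2)/2 = 1.5.
The 2 values of 4 occupy positions 7–8 → average rank (7+8)/2 = 7.5.
C has value 4 min → rank 7.5.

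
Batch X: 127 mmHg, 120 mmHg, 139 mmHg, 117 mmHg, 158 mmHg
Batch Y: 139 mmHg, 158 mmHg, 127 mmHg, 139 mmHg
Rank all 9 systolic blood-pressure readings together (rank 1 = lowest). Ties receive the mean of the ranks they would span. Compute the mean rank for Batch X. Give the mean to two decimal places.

4.20

Sorted (ascending): 117, 120, 127, 127, 139, 139, 139, 158, 158
The 2 values of 127 occupy positions 3–4 → average rank (3+4)/2 = 3.5.
The 3 values of 139 occupy positions 5–7 → average rank 6.
The 2 values of 158 occupy positions 8–9 → average rank (8+9)/2 = 8.5.
Batch X values → pooled ranks: 127→3.5, 120→2, 139→6, 117→1, 158→8.5
Mean rank = (3.5 + 2 + 6 + 1 + 8.5) / 5 = 4.20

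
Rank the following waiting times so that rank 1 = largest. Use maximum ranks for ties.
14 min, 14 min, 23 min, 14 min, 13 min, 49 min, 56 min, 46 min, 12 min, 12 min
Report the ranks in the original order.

7, 7, 4, 7, 8, 2, 1, 3, 10, 10

Sorted (descending): 56, 49, 46, 23, 14, 14, 14, 13, 12, 12
The 3 values of 14 occupy positions 5–7 → each gets rank 7.
The 2 values of 12 occupy positions 9–10 → each gets rank 10.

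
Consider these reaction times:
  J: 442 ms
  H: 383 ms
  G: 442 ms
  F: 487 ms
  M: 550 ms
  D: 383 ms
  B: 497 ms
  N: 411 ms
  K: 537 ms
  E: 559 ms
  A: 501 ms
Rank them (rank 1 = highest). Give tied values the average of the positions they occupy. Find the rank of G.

Sorted (descending): 559, 550, 537, 501, 497, 487, 442, 442, 411, 383, 383
The 2 values of 442 occupy positions 7–8 → average rank (7+8)/2 = 7.5.
The 2 values of 383 occupy positions 10–11 → average rank (10+11)/2 = 10.5.
G has value 442 ms → rank 7.5.

7.5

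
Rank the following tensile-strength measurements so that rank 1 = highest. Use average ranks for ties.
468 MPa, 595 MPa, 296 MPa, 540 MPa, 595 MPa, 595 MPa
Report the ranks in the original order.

Sorted (descending): 595, 595, 595, 540, 468, 296
The 3 values of 595 occupy positions 1–3 → average rank 2.

5, 2, 6, 4, 2, 2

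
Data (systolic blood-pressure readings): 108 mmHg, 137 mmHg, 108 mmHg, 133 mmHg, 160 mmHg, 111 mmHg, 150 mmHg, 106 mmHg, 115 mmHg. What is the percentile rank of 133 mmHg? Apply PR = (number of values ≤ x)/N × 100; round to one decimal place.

N = 9.
Strictly below 133: 5. Equal to 133: 1.
PR = 6/9 × 100 = 66.7

66.7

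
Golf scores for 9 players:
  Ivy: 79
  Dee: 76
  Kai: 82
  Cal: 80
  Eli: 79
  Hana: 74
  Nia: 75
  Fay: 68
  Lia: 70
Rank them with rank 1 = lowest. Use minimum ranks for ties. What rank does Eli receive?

Sorted (ascending): 68, 70, 74, 75, 76, 79, 79, 80, 82
The 2 values of 79 occupy positions 6–7 → each gets rank 6.
Eli has value 79 → rank 6.

6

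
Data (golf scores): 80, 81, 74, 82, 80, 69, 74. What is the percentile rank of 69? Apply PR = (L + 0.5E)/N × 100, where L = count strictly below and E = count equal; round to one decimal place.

7.1

N = 7.
Strictly below 69: 0. Equal to 69: 1.
PR = (0 + 0.5·1)/7 × 100 = 7.1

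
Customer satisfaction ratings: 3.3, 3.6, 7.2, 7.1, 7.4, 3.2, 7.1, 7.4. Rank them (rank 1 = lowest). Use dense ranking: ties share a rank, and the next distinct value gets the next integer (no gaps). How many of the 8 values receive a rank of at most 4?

5

Sorted (ascending): 3.2, 3.3, 3.6, 7.1, 7.1, 7.2, 7.4, 7.4
The 2 values of 7.1 share dense rank 4.
The 2 values of 7.4 share dense rank 6.
Remaining distinct values take the next consecutive integers.
Ranks ≤ 4: {1, 2, 3, 4, 4} → 5 values.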